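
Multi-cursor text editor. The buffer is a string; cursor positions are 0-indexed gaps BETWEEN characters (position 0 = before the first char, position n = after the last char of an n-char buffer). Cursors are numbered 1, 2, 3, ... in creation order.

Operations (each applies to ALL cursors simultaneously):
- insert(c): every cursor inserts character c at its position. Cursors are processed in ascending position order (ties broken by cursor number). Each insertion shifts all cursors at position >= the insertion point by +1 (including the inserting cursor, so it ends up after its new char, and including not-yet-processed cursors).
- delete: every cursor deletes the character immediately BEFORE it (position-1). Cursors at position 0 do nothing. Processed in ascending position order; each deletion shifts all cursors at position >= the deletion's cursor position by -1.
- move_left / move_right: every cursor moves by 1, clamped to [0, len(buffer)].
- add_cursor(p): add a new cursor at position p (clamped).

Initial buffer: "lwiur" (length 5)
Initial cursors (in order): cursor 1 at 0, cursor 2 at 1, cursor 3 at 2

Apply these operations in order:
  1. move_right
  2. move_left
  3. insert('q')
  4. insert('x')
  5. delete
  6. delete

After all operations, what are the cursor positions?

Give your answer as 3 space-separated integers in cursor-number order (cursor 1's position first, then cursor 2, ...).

After op 1 (move_right): buffer="lwiur" (len 5), cursors c1@1 c2@2 c3@3, authorship .....
After op 2 (move_left): buffer="lwiur" (len 5), cursors c1@0 c2@1 c3@2, authorship .....
After op 3 (insert('q')): buffer="qlqwqiur" (len 8), cursors c1@1 c2@3 c3@5, authorship 1.2.3...
After op 4 (insert('x')): buffer="qxlqxwqxiur" (len 11), cursors c1@2 c2@5 c3@8, authorship 11.22.33...
After op 5 (delete): buffer="qlqwqiur" (len 8), cursors c1@1 c2@3 c3@5, authorship 1.2.3...
After op 6 (delete): buffer="lwiur" (len 5), cursors c1@0 c2@1 c3@2, authorship .....

Answer: 0 1 2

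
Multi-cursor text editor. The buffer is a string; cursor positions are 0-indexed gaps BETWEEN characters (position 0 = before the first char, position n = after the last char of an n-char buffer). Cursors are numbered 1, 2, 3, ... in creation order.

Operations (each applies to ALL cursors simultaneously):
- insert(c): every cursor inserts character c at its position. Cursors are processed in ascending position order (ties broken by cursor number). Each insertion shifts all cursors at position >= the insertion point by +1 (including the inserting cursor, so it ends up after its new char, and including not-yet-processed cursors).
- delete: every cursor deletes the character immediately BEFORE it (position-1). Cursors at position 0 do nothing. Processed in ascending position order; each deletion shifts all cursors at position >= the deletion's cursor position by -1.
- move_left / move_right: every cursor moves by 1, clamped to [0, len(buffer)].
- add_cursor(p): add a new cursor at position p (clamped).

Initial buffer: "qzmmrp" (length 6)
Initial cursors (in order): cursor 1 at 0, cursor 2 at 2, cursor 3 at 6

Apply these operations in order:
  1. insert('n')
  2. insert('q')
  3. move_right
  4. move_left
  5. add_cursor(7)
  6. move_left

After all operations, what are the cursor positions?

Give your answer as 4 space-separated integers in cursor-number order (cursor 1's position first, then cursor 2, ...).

After op 1 (insert('n')): buffer="nqznmmrpn" (len 9), cursors c1@1 c2@4 c3@9, authorship 1..2....3
After op 2 (insert('q')): buffer="nqqznqmmrpnq" (len 12), cursors c1@2 c2@6 c3@12, authorship 11..22....33
After op 3 (move_right): buffer="nqqznqmmrpnq" (len 12), cursors c1@3 c2@7 c3@12, authorship 11..22....33
After op 4 (move_left): buffer="nqqznqmmrpnq" (len 12), cursors c1@2 c2@6 c3@11, authorship 11..22....33
After op 5 (add_cursor(7)): buffer="nqqznqmmrpnq" (len 12), cursors c1@2 c2@6 c4@7 c3@11, authorship 11..22....33
After op 6 (move_left): buffer="nqqznqmmrpnq" (len 12), cursors c1@1 c2@5 c4@6 c3@10, authorship 11..22....33

Answer: 1 5 10 6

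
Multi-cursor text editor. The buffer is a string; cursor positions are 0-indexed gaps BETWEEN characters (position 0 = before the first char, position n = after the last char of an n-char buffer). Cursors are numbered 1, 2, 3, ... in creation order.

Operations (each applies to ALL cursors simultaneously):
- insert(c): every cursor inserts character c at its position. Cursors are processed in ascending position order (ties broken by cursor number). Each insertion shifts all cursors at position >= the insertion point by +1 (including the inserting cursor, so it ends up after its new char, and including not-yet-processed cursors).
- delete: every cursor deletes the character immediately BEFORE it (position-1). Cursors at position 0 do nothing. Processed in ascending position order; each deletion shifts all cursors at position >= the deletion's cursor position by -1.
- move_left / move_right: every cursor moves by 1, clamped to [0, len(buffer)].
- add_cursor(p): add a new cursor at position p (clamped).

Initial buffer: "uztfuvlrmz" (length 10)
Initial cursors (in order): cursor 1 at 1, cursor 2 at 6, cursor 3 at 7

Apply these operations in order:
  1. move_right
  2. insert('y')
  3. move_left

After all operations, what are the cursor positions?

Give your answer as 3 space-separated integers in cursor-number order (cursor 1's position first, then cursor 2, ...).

After op 1 (move_right): buffer="uztfuvlrmz" (len 10), cursors c1@2 c2@7 c3@8, authorship ..........
After op 2 (insert('y')): buffer="uzytfuvlyrymz" (len 13), cursors c1@3 c2@9 c3@11, authorship ..1.....2.3..
After op 3 (move_left): buffer="uzytfuvlyrymz" (len 13), cursors c1@2 c2@8 c3@10, authorship ..1.....2.3..

Answer: 2 8 10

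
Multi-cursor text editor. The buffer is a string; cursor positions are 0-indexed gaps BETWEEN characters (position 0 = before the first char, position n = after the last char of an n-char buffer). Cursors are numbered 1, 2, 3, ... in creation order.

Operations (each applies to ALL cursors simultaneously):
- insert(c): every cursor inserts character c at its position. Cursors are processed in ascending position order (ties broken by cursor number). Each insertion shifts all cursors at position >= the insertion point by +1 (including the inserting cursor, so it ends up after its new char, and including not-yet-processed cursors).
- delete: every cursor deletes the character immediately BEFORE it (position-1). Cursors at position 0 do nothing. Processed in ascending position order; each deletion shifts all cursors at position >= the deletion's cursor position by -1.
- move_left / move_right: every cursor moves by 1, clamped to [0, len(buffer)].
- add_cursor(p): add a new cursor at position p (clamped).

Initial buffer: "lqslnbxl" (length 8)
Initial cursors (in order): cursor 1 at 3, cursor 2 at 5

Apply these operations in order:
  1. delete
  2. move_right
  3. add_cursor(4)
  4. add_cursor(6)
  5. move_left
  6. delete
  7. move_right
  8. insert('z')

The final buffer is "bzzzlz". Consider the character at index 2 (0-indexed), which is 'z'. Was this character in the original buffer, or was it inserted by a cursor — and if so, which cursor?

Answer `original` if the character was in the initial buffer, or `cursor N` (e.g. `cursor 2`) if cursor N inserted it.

After op 1 (delete): buffer="lqlbxl" (len 6), cursors c1@2 c2@3, authorship ......
After op 2 (move_right): buffer="lqlbxl" (len 6), cursors c1@3 c2@4, authorship ......
After op 3 (add_cursor(4)): buffer="lqlbxl" (len 6), cursors c1@3 c2@4 c3@4, authorship ......
After op 4 (add_cursor(6)): buffer="lqlbxl" (len 6), cursors c1@3 c2@4 c3@4 c4@6, authorship ......
After op 5 (move_left): buffer="lqlbxl" (len 6), cursors c1@2 c2@3 c3@3 c4@5, authorship ......
After op 6 (delete): buffer="bl" (len 2), cursors c1@0 c2@0 c3@0 c4@1, authorship ..
After op 7 (move_right): buffer="bl" (len 2), cursors c1@1 c2@1 c3@1 c4@2, authorship ..
After op 8 (insert('z')): buffer="bzzzlz" (len 6), cursors c1@4 c2@4 c3@4 c4@6, authorship .123.4
Authorship (.=original, N=cursor N): . 1 2 3 . 4
Index 2: author = 2

Answer: cursor 2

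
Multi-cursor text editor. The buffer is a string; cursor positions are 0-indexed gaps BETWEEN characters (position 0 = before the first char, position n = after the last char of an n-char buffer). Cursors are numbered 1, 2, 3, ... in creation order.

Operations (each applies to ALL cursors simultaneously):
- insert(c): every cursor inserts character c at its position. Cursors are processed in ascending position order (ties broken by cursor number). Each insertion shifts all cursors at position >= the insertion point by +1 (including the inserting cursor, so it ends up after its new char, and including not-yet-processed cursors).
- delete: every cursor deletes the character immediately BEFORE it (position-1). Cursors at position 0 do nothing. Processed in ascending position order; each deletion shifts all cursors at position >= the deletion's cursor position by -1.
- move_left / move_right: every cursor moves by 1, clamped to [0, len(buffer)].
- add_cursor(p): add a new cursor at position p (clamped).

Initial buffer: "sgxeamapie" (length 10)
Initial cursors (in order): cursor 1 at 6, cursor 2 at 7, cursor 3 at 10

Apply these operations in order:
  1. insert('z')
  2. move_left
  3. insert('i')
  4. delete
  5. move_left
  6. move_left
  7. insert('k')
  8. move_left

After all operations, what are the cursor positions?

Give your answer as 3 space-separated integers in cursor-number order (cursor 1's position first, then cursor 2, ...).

After op 1 (insert('z')): buffer="sgxeamzazpiez" (len 13), cursors c1@7 c2@9 c3@13, authorship ......1.2...3
After op 2 (move_left): buffer="sgxeamzazpiez" (len 13), cursors c1@6 c2@8 c3@12, authorship ......1.2...3
After op 3 (insert('i')): buffer="sgxeamizaizpieiz" (len 16), cursors c1@7 c2@10 c3@15, authorship ......11.22...33
After op 4 (delete): buffer="sgxeamzazpiez" (len 13), cursors c1@6 c2@8 c3@12, authorship ......1.2...3
After op 5 (move_left): buffer="sgxeamzazpiez" (len 13), cursors c1@5 c2@7 c3@11, authorship ......1.2...3
After op 6 (move_left): buffer="sgxeamzazpiez" (len 13), cursors c1@4 c2@6 c3@10, authorship ......1.2...3
After op 7 (insert('k')): buffer="sgxekamkzazpkiez" (len 16), cursors c1@5 c2@8 c3@13, authorship ....1..21.2.3..3
After op 8 (move_left): buffer="sgxekamkzazpkiez" (len 16), cursors c1@4 c2@7 c3@12, authorship ....1..21.2.3..3

Answer: 4 7 12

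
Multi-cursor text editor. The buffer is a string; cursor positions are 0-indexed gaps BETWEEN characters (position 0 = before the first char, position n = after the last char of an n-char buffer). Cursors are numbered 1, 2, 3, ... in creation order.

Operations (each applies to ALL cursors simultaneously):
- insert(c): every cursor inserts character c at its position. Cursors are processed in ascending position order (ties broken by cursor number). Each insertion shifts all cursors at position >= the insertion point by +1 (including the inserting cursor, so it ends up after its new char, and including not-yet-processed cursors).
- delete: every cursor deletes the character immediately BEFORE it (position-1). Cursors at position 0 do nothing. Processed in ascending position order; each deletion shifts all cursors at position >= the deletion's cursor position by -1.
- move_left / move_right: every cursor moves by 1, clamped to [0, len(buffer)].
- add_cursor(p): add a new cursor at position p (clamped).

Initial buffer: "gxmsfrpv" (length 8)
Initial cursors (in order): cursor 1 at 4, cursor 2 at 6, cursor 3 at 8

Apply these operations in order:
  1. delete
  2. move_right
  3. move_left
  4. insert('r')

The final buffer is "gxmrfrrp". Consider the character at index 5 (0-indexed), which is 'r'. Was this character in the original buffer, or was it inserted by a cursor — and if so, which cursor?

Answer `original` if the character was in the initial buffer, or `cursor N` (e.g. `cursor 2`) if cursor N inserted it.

Answer: cursor 2

Derivation:
After op 1 (delete): buffer="gxmfp" (len 5), cursors c1@3 c2@4 c3@5, authorship .....
After op 2 (move_right): buffer="gxmfp" (len 5), cursors c1@4 c2@5 c3@5, authorship .....
After op 3 (move_left): buffer="gxmfp" (len 5), cursors c1@3 c2@4 c3@4, authorship .....
After op 4 (insert('r')): buffer="gxmrfrrp" (len 8), cursors c1@4 c2@7 c3@7, authorship ...1.23.
Authorship (.=original, N=cursor N): . . . 1 . 2 3 .
Index 5: author = 2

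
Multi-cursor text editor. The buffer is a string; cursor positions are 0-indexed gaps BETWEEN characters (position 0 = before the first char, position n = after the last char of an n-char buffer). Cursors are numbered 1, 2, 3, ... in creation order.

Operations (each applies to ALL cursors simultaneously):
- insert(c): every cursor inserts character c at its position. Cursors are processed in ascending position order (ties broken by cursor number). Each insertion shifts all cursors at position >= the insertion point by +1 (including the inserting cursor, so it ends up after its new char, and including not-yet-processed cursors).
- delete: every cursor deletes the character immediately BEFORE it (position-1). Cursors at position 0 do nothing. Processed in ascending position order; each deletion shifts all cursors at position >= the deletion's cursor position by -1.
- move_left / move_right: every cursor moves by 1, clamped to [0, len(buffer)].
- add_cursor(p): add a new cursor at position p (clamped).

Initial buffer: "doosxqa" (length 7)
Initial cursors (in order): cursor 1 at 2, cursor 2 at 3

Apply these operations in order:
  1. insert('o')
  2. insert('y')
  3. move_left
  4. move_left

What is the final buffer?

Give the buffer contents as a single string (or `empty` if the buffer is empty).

Answer: dooyooysxqa

Derivation:
After op 1 (insert('o')): buffer="doooosxqa" (len 9), cursors c1@3 c2@5, authorship ..1.2....
After op 2 (insert('y')): buffer="dooyooysxqa" (len 11), cursors c1@4 c2@7, authorship ..11.22....
After op 3 (move_left): buffer="dooyooysxqa" (len 11), cursors c1@3 c2@6, authorship ..11.22....
After op 4 (move_left): buffer="dooyooysxqa" (len 11), cursors c1@2 c2@5, authorship ..11.22....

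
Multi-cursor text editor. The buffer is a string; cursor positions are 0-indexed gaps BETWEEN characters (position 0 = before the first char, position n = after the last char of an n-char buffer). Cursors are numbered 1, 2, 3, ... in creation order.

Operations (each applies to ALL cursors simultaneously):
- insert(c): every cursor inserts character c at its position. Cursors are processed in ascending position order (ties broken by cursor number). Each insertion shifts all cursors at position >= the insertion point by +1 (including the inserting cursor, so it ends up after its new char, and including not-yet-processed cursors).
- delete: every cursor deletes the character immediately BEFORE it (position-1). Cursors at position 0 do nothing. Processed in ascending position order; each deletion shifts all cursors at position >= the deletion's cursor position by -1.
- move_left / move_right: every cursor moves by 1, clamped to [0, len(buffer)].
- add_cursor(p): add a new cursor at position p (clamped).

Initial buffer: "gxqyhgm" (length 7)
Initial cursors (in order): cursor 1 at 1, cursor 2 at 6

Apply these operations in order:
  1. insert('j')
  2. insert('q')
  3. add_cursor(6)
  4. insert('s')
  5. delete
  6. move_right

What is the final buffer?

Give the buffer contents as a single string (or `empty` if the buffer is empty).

After op 1 (insert('j')): buffer="gjxqyhgjm" (len 9), cursors c1@2 c2@8, authorship .1.....2.
After op 2 (insert('q')): buffer="gjqxqyhgjqm" (len 11), cursors c1@3 c2@10, authorship .11.....22.
After op 3 (add_cursor(6)): buffer="gjqxqyhgjqm" (len 11), cursors c1@3 c3@6 c2@10, authorship .11.....22.
After op 4 (insert('s')): buffer="gjqsxqyshgjqsm" (len 14), cursors c1@4 c3@8 c2@13, authorship .111...3..222.
After op 5 (delete): buffer="gjqxqyhgjqm" (len 11), cursors c1@3 c3@6 c2@10, authorship .11.....22.
After op 6 (move_right): buffer="gjqxqyhgjqm" (len 11), cursors c1@4 c3@7 c2@11, authorship .11.....22.

Answer: gjqxqyhgjqm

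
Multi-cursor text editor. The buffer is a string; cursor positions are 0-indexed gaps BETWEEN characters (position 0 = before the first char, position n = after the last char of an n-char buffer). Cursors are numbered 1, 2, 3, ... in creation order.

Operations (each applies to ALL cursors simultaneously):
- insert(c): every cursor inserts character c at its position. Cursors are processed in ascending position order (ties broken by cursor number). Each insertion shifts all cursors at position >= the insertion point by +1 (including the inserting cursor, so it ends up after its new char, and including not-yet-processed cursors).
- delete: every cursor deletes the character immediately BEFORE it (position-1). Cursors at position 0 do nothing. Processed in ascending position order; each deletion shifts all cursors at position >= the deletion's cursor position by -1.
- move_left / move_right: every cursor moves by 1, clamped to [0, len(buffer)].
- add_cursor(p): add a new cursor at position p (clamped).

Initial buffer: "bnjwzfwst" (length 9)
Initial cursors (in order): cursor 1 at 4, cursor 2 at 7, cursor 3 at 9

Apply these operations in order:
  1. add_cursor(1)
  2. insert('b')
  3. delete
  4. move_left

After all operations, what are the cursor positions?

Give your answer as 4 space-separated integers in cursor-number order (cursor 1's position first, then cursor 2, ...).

After op 1 (add_cursor(1)): buffer="bnjwzfwst" (len 9), cursors c4@1 c1@4 c2@7 c3@9, authorship .........
After op 2 (insert('b')): buffer="bbnjwbzfwbstb" (len 13), cursors c4@2 c1@6 c2@10 c3@13, authorship .4...1...2..3
After op 3 (delete): buffer="bnjwzfwst" (len 9), cursors c4@1 c1@4 c2@7 c3@9, authorship .........
After op 4 (move_left): buffer="bnjwzfwst" (len 9), cursors c4@0 c1@3 c2@6 c3@8, authorship .........

Answer: 3 6 8 0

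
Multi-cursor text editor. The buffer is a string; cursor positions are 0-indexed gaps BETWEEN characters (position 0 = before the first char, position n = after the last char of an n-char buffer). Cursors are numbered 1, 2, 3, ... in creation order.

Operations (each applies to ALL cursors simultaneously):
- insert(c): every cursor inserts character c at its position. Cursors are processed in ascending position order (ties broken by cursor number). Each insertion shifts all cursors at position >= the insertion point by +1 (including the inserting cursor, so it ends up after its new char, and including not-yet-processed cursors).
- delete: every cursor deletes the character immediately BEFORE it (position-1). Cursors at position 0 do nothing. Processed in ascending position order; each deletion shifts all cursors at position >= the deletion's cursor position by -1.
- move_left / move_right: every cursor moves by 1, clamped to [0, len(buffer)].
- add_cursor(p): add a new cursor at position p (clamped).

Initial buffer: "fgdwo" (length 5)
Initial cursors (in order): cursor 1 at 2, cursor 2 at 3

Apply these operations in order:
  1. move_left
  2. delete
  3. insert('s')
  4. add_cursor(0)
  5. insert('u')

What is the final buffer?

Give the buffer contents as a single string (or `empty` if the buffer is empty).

After op 1 (move_left): buffer="fgdwo" (len 5), cursors c1@1 c2@2, authorship .....
After op 2 (delete): buffer="dwo" (len 3), cursors c1@0 c2@0, authorship ...
After op 3 (insert('s')): buffer="ssdwo" (len 5), cursors c1@2 c2@2, authorship 12...
After op 4 (add_cursor(0)): buffer="ssdwo" (len 5), cursors c3@0 c1@2 c2@2, authorship 12...
After op 5 (insert('u')): buffer="ussuudwo" (len 8), cursors c3@1 c1@5 c2@5, authorship 31212...

Answer: ussuudwo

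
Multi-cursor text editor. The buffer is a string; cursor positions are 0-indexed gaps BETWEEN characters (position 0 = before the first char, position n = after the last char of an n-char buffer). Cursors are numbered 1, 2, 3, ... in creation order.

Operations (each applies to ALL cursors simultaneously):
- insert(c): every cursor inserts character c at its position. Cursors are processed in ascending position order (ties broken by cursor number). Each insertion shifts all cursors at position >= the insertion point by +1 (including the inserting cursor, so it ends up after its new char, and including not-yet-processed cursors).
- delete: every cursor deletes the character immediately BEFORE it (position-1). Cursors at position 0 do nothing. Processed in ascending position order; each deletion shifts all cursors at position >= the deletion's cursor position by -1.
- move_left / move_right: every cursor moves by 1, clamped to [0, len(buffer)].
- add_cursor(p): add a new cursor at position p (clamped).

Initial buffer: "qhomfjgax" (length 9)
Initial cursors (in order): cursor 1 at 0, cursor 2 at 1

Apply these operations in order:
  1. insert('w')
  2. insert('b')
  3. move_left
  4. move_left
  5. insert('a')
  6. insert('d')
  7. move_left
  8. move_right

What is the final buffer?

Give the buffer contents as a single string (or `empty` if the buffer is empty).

Answer: adwbqadwbhomfjgax

Derivation:
After op 1 (insert('w')): buffer="wqwhomfjgax" (len 11), cursors c1@1 c2@3, authorship 1.2........
After op 2 (insert('b')): buffer="wbqwbhomfjgax" (len 13), cursors c1@2 c2@5, authorship 11.22........
After op 3 (move_left): buffer="wbqwbhomfjgax" (len 13), cursors c1@1 c2@4, authorship 11.22........
After op 4 (move_left): buffer="wbqwbhomfjgax" (len 13), cursors c1@0 c2@3, authorship 11.22........
After op 5 (insert('a')): buffer="awbqawbhomfjgax" (len 15), cursors c1@1 c2@5, authorship 111.222........
After op 6 (insert('d')): buffer="adwbqadwbhomfjgax" (len 17), cursors c1@2 c2@7, authorship 1111.2222........
After op 7 (move_left): buffer="adwbqadwbhomfjgax" (len 17), cursors c1@1 c2@6, authorship 1111.2222........
After op 8 (move_right): buffer="adwbqadwbhomfjgax" (len 17), cursors c1@2 c2@7, authorship 1111.2222........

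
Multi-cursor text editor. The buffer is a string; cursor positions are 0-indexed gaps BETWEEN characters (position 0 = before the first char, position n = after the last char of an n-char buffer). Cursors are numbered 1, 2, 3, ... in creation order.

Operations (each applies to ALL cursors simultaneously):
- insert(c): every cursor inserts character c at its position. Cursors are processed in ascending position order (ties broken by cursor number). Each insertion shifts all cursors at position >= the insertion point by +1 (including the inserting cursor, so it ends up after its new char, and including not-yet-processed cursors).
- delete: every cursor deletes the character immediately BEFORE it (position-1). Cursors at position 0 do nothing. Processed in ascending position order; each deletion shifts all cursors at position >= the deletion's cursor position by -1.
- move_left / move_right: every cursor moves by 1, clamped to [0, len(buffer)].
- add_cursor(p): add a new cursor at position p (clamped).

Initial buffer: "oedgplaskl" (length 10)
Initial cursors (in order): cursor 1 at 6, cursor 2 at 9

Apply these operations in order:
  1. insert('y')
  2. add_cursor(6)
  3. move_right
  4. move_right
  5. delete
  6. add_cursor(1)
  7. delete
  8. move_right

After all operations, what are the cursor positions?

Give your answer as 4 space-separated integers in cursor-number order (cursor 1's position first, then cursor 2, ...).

Answer: 5 5 5 1

Derivation:
After op 1 (insert('y')): buffer="oedgplyaskyl" (len 12), cursors c1@7 c2@11, authorship ......1...2.
After op 2 (add_cursor(6)): buffer="oedgplyaskyl" (len 12), cursors c3@6 c1@7 c2@11, authorship ......1...2.
After op 3 (move_right): buffer="oedgplyaskyl" (len 12), cursors c3@7 c1@8 c2@12, authorship ......1...2.
After op 4 (move_right): buffer="oedgplyaskyl" (len 12), cursors c3@8 c1@9 c2@12, authorship ......1...2.
After op 5 (delete): buffer="oedgplyky" (len 9), cursors c1@7 c3@7 c2@9, authorship ......1.2
After op 6 (add_cursor(1)): buffer="oedgplyky" (len 9), cursors c4@1 c1@7 c3@7 c2@9, authorship ......1.2
After op 7 (delete): buffer="edgpk" (len 5), cursors c4@0 c1@4 c3@4 c2@5, authorship .....
After op 8 (move_right): buffer="edgpk" (len 5), cursors c4@1 c1@5 c2@5 c3@5, authorship .....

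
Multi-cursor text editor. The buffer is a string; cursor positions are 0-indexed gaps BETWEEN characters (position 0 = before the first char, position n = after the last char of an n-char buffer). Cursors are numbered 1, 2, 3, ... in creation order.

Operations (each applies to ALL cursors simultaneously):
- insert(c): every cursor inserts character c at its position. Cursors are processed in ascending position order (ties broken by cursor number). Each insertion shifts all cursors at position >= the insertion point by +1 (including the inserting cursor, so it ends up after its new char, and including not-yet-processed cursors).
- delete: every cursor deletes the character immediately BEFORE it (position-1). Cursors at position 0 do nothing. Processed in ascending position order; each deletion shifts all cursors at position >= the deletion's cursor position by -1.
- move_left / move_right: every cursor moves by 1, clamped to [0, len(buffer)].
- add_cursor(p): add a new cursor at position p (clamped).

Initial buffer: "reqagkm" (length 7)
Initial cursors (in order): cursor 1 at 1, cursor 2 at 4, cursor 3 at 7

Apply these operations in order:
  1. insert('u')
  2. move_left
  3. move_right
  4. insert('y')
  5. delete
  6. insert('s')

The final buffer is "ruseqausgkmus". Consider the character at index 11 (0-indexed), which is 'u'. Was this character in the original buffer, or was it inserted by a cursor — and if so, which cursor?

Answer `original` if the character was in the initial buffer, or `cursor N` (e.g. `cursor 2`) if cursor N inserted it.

Answer: cursor 3

Derivation:
After op 1 (insert('u')): buffer="rueqaugkmu" (len 10), cursors c1@2 c2@6 c3@10, authorship .1...2...3
After op 2 (move_left): buffer="rueqaugkmu" (len 10), cursors c1@1 c2@5 c3@9, authorship .1...2...3
After op 3 (move_right): buffer="rueqaugkmu" (len 10), cursors c1@2 c2@6 c3@10, authorship .1...2...3
After op 4 (insert('y')): buffer="ruyeqauygkmuy" (len 13), cursors c1@3 c2@8 c3@13, authorship .11...22...33
After op 5 (delete): buffer="rueqaugkmu" (len 10), cursors c1@2 c2@6 c3@10, authorship .1...2...3
After op 6 (insert('s')): buffer="ruseqausgkmus" (len 13), cursors c1@3 c2@8 c3@13, authorship .11...22...33
Authorship (.=original, N=cursor N): . 1 1 . . . 2 2 . . . 3 3
Index 11: author = 3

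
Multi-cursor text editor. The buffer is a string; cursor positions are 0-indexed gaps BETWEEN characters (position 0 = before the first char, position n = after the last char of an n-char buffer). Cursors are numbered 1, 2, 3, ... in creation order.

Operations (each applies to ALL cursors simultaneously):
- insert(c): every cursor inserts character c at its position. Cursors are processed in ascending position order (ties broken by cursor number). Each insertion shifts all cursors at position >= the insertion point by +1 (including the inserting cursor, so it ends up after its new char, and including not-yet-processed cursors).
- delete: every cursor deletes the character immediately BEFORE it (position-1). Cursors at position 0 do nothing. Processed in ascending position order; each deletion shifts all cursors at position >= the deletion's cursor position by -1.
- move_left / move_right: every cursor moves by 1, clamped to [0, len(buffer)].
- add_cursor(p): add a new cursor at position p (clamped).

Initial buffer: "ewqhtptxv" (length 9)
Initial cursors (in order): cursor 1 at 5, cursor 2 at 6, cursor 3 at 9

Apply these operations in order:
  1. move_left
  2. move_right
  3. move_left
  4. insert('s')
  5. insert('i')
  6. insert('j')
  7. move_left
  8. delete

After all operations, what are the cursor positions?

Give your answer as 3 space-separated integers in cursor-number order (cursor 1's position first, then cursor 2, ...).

Answer: 5 8 13

Derivation:
After op 1 (move_left): buffer="ewqhtptxv" (len 9), cursors c1@4 c2@5 c3@8, authorship .........
After op 2 (move_right): buffer="ewqhtptxv" (len 9), cursors c1@5 c2@6 c3@9, authorship .........
After op 3 (move_left): buffer="ewqhtptxv" (len 9), cursors c1@4 c2@5 c3@8, authorship .........
After op 4 (insert('s')): buffer="ewqhstsptxsv" (len 12), cursors c1@5 c2@7 c3@11, authorship ....1.2...3.
After op 5 (insert('i')): buffer="ewqhsitsiptxsiv" (len 15), cursors c1@6 c2@9 c3@14, authorship ....11.22...33.
After op 6 (insert('j')): buffer="ewqhsijtsijptxsijv" (len 18), cursors c1@7 c2@11 c3@17, authorship ....111.222...333.
After op 7 (move_left): buffer="ewqhsijtsijptxsijv" (len 18), cursors c1@6 c2@10 c3@16, authorship ....111.222...333.
After op 8 (delete): buffer="ewqhsjtsjptxsjv" (len 15), cursors c1@5 c2@8 c3@13, authorship ....11.22...33.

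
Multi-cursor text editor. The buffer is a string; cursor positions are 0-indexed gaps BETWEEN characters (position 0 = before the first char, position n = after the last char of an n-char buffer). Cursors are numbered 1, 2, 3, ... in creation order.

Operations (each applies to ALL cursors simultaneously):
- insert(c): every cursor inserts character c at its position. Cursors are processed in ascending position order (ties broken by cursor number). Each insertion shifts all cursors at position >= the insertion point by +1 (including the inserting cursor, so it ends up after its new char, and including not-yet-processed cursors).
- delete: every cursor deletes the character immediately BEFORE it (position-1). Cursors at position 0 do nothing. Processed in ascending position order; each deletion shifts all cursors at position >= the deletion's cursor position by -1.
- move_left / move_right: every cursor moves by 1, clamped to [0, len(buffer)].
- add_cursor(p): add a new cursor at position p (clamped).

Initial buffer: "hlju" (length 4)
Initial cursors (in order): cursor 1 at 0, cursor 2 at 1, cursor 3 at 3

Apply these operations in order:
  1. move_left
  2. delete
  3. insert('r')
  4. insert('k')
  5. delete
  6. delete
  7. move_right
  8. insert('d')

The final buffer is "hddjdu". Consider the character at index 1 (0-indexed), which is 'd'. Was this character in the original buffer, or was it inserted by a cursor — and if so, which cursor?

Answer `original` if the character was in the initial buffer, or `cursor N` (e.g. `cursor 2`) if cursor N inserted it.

Answer: cursor 1

Derivation:
After op 1 (move_left): buffer="hlju" (len 4), cursors c1@0 c2@0 c3@2, authorship ....
After op 2 (delete): buffer="hju" (len 3), cursors c1@0 c2@0 c3@1, authorship ...
After op 3 (insert('r')): buffer="rrhrju" (len 6), cursors c1@2 c2@2 c3@4, authorship 12.3..
After op 4 (insert('k')): buffer="rrkkhrkju" (len 9), cursors c1@4 c2@4 c3@7, authorship 1212.33..
After op 5 (delete): buffer="rrhrju" (len 6), cursors c1@2 c2@2 c3@4, authorship 12.3..
After op 6 (delete): buffer="hju" (len 3), cursors c1@0 c2@0 c3@1, authorship ...
After op 7 (move_right): buffer="hju" (len 3), cursors c1@1 c2@1 c3@2, authorship ...
After op 8 (insert('d')): buffer="hddjdu" (len 6), cursors c1@3 c2@3 c3@5, authorship .12.3.
Authorship (.=original, N=cursor N): . 1 2 . 3 .
Index 1: author = 1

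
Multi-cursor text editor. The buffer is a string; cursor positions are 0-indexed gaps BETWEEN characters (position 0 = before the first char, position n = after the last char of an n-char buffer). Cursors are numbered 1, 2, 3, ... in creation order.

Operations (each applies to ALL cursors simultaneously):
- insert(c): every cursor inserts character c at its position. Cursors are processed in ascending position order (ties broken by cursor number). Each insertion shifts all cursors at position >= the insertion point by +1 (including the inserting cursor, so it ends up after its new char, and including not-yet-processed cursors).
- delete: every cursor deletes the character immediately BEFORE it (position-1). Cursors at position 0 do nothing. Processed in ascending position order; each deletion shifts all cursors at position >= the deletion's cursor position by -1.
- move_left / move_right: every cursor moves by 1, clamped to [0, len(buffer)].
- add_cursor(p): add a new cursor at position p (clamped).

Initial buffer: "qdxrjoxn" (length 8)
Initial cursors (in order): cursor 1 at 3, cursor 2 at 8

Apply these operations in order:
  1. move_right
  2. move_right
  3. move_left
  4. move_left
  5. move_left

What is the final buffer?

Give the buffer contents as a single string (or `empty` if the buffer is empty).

After op 1 (move_right): buffer="qdxrjoxn" (len 8), cursors c1@4 c2@8, authorship ........
After op 2 (move_right): buffer="qdxrjoxn" (len 8), cursors c1@5 c2@8, authorship ........
After op 3 (move_left): buffer="qdxrjoxn" (len 8), cursors c1@4 c2@7, authorship ........
After op 4 (move_left): buffer="qdxrjoxn" (len 8), cursors c1@3 c2@6, authorship ........
After op 5 (move_left): buffer="qdxrjoxn" (len 8), cursors c1@2 c2@5, authorship ........

Answer: qdxrjoxn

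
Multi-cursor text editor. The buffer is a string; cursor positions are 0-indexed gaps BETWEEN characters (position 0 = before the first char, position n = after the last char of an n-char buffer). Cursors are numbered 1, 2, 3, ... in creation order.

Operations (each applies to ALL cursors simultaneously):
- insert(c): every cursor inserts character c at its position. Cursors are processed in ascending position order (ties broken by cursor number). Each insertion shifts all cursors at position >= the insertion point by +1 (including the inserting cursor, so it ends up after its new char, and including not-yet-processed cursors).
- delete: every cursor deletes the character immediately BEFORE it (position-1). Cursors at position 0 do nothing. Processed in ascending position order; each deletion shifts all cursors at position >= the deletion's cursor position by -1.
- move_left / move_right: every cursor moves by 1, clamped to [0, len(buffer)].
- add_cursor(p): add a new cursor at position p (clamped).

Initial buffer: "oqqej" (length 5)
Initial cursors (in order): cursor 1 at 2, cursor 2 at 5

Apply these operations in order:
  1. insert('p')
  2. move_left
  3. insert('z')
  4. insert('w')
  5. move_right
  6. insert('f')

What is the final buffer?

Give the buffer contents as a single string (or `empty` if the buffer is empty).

After op 1 (insert('p')): buffer="oqpqejp" (len 7), cursors c1@3 c2@7, authorship ..1...2
After op 2 (move_left): buffer="oqpqejp" (len 7), cursors c1@2 c2@6, authorship ..1...2
After op 3 (insert('z')): buffer="oqzpqejzp" (len 9), cursors c1@3 c2@8, authorship ..11...22
After op 4 (insert('w')): buffer="oqzwpqejzwp" (len 11), cursors c1@4 c2@10, authorship ..111...222
After op 5 (move_right): buffer="oqzwpqejzwp" (len 11), cursors c1@5 c2@11, authorship ..111...222
After op 6 (insert('f')): buffer="oqzwpfqejzwpf" (len 13), cursors c1@6 c2@13, authorship ..1111...2222

Answer: oqzwpfqejzwpf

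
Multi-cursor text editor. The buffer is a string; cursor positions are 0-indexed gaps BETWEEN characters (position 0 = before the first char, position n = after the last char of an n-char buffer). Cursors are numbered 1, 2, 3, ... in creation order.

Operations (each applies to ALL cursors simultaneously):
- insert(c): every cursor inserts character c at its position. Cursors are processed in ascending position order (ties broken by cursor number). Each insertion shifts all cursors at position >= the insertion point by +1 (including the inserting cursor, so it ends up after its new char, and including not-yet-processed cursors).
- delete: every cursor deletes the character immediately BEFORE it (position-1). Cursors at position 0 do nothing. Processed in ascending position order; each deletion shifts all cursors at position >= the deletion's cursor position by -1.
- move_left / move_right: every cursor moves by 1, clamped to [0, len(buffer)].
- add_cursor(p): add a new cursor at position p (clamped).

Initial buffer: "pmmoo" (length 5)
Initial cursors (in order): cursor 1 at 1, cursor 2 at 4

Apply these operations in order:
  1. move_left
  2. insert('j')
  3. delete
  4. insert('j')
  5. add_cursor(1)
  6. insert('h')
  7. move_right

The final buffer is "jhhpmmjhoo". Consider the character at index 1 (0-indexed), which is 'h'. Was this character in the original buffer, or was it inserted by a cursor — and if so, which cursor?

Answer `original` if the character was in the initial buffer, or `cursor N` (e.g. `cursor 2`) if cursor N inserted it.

Answer: cursor 1

Derivation:
After op 1 (move_left): buffer="pmmoo" (len 5), cursors c1@0 c2@3, authorship .....
After op 2 (insert('j')): buffer="jpmmjoo" (len 7), cursors c1@1 c2@5, authorship 1...2..
After op 3 (delete): buffer="pmmoo" (len 5), cursors c1@0 c2@3, authorship .....
After op 4 (insert('j')): buffer="jpmmjoo" (len 7), cursors c1@1 c2@5, authorship 1...2..
After op 5 (add_cursor(1)): buffer="jpmmjoo" (len 7), cursors c1@1 c3@1 c2@5, authorship 1...2..
After op 6 (insert('h')): buffer="jhhpmmjhoo" (len 10), cursors c1@3 c3@3 c2@8, authorship 113...22..
After op 7 (move_right): buffer="jhhpmmjhoo" (len 10), cursors c1@4 c3@4 c2@9, authorship 113...22..
Authorship (.=original, N=cursor N): 1 1 3 . . . 2 2 . .
Index 1: author = 1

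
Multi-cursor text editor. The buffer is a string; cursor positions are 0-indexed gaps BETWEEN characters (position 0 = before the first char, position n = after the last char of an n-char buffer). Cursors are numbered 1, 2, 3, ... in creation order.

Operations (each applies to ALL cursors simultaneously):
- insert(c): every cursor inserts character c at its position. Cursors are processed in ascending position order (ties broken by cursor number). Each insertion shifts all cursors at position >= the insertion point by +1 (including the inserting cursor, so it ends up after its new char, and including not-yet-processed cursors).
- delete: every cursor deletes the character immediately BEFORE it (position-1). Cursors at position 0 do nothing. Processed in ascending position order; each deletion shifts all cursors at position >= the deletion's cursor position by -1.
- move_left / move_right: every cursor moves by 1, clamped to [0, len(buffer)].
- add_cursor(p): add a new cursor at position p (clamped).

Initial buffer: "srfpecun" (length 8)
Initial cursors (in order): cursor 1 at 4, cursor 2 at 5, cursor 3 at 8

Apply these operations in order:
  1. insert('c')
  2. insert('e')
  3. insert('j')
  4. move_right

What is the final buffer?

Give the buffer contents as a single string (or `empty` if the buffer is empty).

Answer: srfpcejecejcuncej

Derivation:
After op 1 (insert('c')): buffer="srfpceccunc" (len 11), cursors c1@5 c2@7 c3@11, authorship ....1.2...3
After op 2 (insert('e')): buffer="srfpceececunce" (len 14), cursors c1@6 c2@9 c3@14, authorship ....11.22...33
After op 3 (insert('j')): buffer="srfpcejecejcuncej" (len 17), cursors c1@7 c2@11 c3@17, authorship ....111.222...333
After op 4 (move_right): buffer="srfpcejecejcuncej" (len 17), cursors c1@8 c2@12 c3@17, authorship ....111.222...333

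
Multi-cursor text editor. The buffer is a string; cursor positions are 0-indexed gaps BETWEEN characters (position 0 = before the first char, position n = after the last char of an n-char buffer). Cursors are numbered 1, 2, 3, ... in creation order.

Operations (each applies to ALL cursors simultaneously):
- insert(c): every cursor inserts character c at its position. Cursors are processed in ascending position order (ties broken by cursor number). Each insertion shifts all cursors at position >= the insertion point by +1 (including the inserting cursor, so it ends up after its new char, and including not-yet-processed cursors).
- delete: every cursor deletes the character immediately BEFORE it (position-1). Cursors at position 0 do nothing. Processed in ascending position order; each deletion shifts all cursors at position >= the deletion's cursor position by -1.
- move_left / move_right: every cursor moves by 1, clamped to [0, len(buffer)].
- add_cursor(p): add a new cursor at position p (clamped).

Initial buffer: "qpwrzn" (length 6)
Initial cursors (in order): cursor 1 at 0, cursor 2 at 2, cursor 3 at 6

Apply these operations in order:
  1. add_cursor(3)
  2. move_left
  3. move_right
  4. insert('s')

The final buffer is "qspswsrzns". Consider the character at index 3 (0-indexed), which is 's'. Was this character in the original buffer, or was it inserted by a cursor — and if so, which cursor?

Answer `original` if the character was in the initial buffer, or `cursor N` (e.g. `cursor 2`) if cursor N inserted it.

Answer: cursor 2

Derivation:
After op 1 (add_cursor(3)): buffer="qpwrzn" (len 6), cursors c1@0 c2@2 c4@3 c3@6, authorship ......
After op 2 (move_left): buffer="qpwrzn" (len 6), cursors c1@0 c2@1 c4@2 c3@5, authorship ......
After op 3 (move_right): buffer="qpwrzn" (len 6), cursors c1@1 c2@2 c4@3 c3@6, authorship ......
After op 4 (insert('s')): buffer="qspswsrzns" (len 10), cursors c1@2 c2@4 c4@6 c3@10, authorship .1.2.4...3
Authorship (.=original, N=cursor N): . 1 . 2 . 4 . . . 3
Index 3: author = 2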